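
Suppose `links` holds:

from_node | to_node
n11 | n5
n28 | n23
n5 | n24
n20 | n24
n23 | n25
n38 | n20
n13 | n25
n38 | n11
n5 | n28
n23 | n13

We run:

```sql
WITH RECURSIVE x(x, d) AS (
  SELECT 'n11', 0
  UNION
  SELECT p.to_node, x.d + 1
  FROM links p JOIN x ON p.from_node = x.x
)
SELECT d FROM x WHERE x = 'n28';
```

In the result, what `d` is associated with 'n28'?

2

Base: (n11, d=0).
Iteration 1: edges from {n11} -> (n5, d=1).
Iteration 2: edges from {n5} -> (n24, d=2), (n28, d=2).
Iteration 3: edges from {n24,n28} -> (n23, d=3).
Iteration 4: edges from {n23} -> (n13, d=4), (n25, d=4).
Iteration 5: edges from {n13,n25} -> (n25, d=5).
Iteration 6: no outgoing edges from {n25}; recursion stops.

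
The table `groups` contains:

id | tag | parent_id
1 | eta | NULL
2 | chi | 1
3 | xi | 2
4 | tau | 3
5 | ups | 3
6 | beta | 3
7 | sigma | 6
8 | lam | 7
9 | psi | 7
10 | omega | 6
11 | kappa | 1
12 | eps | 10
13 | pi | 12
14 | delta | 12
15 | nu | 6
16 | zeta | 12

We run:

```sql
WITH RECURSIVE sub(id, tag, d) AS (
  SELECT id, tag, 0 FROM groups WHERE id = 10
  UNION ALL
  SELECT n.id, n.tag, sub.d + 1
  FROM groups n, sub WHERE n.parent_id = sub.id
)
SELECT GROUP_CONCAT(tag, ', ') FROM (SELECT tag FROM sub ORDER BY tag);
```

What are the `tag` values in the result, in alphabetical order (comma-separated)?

Base: id=10 (omega) at d 0.
Iteration 1: rows with parent_id in {10} -> eps (id 12, d 1).
Iteration 2: rows with parent_id in {12} -> pi (id 13, d 2), delta (id 14, d 2), zeta (id 16, d 2).
Iteration 3: no rows with parent_id in {13,14,16}; recursion stops.

delta, eps, omega, pi, zeta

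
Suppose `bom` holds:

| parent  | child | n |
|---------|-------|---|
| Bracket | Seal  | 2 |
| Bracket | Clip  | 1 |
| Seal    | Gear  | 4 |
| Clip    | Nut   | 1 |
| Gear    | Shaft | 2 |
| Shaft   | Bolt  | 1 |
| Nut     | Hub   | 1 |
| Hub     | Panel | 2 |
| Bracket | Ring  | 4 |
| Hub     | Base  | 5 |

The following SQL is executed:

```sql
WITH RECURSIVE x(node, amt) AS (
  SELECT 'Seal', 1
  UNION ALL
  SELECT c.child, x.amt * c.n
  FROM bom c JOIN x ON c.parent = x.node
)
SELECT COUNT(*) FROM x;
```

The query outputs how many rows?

Base: (Seal, amt=1).
Iteration 1: components of {Seal} -> Gear = 1*4 = 4.
Iteration 2: components of {Gear} -> Shaft = 4*2 = 8.
Iteration 3: components of {Shaft} -> Bolt = 8*1 = 8.
Iteration 4: no further components; recursion stops.
Total rows emitted: 4.

4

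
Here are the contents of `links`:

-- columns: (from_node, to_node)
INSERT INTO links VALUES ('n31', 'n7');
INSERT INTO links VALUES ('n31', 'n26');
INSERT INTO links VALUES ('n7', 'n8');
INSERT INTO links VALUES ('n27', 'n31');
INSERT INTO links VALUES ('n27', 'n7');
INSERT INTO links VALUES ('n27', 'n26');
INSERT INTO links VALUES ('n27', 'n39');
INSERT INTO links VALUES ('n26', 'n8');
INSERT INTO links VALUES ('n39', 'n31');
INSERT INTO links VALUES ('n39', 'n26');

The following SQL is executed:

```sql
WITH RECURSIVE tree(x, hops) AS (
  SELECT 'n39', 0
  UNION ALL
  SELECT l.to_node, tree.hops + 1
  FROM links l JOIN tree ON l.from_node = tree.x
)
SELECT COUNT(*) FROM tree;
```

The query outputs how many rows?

8

Base: (n39, hops=0).
Iteration 1: edges from {n39} -> (n26, hops=1), (n31, hops=1).
Iteration 2: edges from {n26,n31} -> (n26, hops=2), (n7, hops=2), (n8, hops=2).
Iteration 3: edges from {n26,n7,n8} -> (n8, hops=3) x2. [UNION ALL keeps all 2 new rows, including repeats]
Iteration 4: no outgoing edges from {n8}; recursion stops.
Total rows emitted: 8.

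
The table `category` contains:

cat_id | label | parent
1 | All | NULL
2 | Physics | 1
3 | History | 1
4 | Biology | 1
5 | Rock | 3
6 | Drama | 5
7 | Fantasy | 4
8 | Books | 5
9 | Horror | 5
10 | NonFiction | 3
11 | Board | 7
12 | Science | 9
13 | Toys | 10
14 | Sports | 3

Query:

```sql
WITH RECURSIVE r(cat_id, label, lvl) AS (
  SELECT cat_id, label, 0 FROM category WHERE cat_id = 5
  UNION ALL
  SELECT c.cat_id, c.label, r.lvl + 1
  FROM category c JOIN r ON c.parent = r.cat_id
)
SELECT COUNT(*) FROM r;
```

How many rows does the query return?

Base: cat_id=5 (Rock) at lvl 0.
Iteration 1: rows with parent in {5} -> Drama (id 6, lvl 1), Books (id 8, lvl 1), Horror (id 9, lvl 1).
Iteration 2: rows with parent in {6,8,9} -> Science (id 12, lvl 2).
Iteration 3: no rows with parent in {12}; recursion stops.
Total rows emitted: 5.

5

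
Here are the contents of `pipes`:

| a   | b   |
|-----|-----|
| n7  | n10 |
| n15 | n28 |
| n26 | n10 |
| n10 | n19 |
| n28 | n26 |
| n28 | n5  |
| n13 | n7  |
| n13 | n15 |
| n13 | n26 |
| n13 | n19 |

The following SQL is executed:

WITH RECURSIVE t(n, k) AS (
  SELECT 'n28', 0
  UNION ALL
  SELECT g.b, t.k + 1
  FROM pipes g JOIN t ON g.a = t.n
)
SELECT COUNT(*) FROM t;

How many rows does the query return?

5

Base: (n28, k=0).
Iteration 1: edges from {n28} -> (n26, k=1), (n5, k=1).
Iteration 2: edges from {n26,n5} -> (n10, k=2).
Iteration 3: edges from {n10} -> (n19, k=3).
Iteration 4: no outgoing edges from {n19}; recursion stops.
Total rows emitted: 5.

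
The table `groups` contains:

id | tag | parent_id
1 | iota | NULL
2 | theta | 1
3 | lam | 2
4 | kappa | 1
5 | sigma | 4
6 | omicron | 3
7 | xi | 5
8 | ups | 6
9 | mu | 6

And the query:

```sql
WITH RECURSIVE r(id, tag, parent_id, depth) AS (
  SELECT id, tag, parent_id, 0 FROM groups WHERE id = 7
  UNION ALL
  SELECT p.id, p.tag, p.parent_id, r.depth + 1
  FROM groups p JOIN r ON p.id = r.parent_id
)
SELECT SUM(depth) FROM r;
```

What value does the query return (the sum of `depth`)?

6

Base: id=7 (xi), parent_id=5, depth 0.
Iteration 1: join on id=5 -> sigma (id 5, parent_id=4, depth 1).
Iteration 2: join on id=4 -> kappa (id 4, parent_id=1, depth 2).
Iteration 3: join on id=1 -> iota (id 1, parent_id=NULL, depth 3).
Iteration 4: parent_id is NULL; no match; recursion stops.
SUM(depth) = 0 + 1 + 2 + 3 = 6.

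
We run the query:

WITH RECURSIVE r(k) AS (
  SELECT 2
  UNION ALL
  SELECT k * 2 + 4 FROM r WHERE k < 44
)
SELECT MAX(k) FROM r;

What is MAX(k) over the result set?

44

Base: k=2.
Iteration 1: 2 < 44 holds -> k = 2 * 2 + 4 = 8.
Iteration 2: 8 < 44 holds -> k = 8 * 2 + 4 = 20.
Iteration 3: 20 < 44 holds -> k = 20 * 2 + 4 = 44.
Iteration 4: 44 < 44 fails; recursion stops.
k values: 2, 8, 20, 44; the maximum is 44.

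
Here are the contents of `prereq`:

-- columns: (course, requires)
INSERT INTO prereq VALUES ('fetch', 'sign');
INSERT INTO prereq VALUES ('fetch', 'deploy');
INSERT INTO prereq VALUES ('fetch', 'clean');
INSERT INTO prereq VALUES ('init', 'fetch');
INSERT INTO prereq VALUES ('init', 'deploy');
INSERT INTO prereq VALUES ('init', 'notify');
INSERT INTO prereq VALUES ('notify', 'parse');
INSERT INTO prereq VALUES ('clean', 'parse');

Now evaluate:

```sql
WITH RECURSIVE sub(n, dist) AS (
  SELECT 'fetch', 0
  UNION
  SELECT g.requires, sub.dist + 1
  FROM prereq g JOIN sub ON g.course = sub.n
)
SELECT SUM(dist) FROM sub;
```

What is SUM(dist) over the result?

Base: (fetch, dist=0).
Iteration 1: edges from {fetch} -> (clean, dist=1), (deploy, dist=1), (sign, dist=1).
Iteration 2: edges from {clean,deploy,sign} -> (parse, dist=2).
Iteration 3: no outgoing edges from {parse}; recursion stops.
SUM(dist) = 0 + 1 + 1 + 1 + 2 = 5.

5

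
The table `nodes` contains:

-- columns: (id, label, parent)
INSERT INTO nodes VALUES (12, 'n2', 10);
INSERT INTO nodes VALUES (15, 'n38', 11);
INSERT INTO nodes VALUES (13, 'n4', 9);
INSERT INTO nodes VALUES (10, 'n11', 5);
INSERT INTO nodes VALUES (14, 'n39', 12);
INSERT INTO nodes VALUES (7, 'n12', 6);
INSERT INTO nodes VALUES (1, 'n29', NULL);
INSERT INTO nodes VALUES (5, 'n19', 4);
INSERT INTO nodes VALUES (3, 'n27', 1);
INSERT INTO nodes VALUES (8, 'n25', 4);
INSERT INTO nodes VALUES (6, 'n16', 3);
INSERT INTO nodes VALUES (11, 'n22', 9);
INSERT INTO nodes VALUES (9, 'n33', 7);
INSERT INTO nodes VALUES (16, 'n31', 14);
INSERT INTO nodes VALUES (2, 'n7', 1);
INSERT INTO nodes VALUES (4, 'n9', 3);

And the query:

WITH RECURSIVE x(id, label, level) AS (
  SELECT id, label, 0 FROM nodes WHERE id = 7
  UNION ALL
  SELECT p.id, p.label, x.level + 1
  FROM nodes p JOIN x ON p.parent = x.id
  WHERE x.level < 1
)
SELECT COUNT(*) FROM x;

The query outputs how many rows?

Base: id=7 (n12) at level 0.
Iteration 1: rows with parent in {7} -> n33 (id 9, level 1).
Iteration 2: level < 1 fails for all current rows; recursion stops.
Total rows emitted: 2.

2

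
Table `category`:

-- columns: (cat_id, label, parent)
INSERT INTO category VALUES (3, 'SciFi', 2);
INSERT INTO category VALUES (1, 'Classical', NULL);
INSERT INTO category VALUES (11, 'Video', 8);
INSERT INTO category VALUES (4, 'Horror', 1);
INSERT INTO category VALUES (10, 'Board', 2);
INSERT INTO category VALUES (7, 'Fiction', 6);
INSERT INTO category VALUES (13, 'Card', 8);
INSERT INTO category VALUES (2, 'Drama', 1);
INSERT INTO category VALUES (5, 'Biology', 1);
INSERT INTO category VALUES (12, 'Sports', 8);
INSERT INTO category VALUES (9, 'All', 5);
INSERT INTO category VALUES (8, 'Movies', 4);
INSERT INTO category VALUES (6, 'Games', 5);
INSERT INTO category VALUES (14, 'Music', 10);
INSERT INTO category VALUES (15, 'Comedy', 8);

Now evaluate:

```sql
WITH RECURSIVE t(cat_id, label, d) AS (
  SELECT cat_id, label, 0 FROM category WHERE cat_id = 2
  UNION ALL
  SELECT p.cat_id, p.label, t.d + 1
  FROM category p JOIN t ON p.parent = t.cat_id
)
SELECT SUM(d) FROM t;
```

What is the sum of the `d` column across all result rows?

4

Base: cat_id=2 (Drama) at d 0.
Iteration 1: rows with parent in {2} -> SciFi (id 3, d 1), Board (id 10, d 1).
Iteration 2: rows with parent in {3,10} -> Music (id 14, d 2).
Iteration 3: no rows with parent in {14}; recursion stops.
SUM(d) = 0 + 1 + 1 + 2 = 4.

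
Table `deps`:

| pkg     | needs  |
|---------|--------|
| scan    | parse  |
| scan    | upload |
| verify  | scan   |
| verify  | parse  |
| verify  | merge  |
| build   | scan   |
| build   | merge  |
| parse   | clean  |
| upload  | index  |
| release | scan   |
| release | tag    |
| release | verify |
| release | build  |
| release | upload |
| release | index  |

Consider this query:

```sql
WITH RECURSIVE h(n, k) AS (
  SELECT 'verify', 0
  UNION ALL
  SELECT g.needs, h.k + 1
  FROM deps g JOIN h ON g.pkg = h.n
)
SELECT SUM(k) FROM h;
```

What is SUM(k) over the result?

15

Base: (verify, k=0).
Iteration 1: edges from {verify} -> (merge, k=1), (parse, k=1), (scan, k=1).
Iteration 2: edges from {merge,parse,scan} -> (clean, k=2), (parse, k=2), (upload, k=2).
Iteration 3: edges from {clean,parse,upload} -> (clean, k=3), (index, k=3).
Iteration 4: no outgoing edges from {clean,index}; recursion stops.
SUM(k) = 0 + 1 + 1 + 1 + 2 + 2 + 2 + 3 + 3 = 15.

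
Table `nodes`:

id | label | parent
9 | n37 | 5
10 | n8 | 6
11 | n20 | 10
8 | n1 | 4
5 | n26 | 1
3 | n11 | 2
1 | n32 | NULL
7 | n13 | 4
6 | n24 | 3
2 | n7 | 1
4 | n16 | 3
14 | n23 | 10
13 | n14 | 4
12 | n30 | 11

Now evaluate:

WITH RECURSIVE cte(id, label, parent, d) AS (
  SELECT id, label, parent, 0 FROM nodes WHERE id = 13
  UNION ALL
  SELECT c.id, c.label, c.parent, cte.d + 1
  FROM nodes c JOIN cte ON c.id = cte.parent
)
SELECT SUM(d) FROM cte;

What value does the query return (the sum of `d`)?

Base: id=13 (n14), parent=4, d 0.
Iteration 1: join on id=4 -> n16 (id 4, parent=3, d 1).
Iteration 2: join on id=3 -> n11 (id 3, parent=2, d 2).
Iteration 3: join on id=2 -> n7 (id 2, parent=1, d 3).
Iteration 4: join on id=1 -> n32 (id 1, parent=NULL, d 4).
Iteration 5: parent is NULL; no match; recursion stops.
SUM(d) = 0 + 1 + 2 + 3 + 4 = 10.

10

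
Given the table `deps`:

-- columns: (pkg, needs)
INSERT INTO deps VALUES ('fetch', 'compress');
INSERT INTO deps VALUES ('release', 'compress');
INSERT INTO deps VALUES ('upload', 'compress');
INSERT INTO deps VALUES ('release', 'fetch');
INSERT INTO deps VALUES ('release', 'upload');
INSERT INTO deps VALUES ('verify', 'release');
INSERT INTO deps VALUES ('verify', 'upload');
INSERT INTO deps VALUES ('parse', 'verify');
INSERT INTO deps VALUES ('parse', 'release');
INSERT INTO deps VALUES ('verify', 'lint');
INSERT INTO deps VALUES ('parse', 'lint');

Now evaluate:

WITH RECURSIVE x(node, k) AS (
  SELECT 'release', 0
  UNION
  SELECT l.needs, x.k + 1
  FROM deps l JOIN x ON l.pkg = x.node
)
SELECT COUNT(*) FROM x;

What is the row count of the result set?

Base: (release, k=0).
Iteration 1: edges from {release} -> (compress, k=1), (fetch, k=1), (upload, k=1).
Iteration 2: edges from {compress,fetch,upload} -> (compress, k=2). [UNION drops 1 duplicate row(s)]
Iteration 3: no outgoing edges from {compress}; recursion stops.
Total rows emitted: 5.

5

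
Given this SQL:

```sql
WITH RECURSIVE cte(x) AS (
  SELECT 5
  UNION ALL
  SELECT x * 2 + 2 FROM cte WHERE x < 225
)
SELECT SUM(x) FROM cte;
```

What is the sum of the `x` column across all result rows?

875

Base: x=5.
Iteration 1: 5 < 225 holds -> x = 5 * 2 + 2 = 12.
Iteration 2: 12 < 225 holds -> x = 12 * 2 + 2 = 26.
Iteration 3: 26 < 225 holds -> x = 26 * 2 + 2 = 54.
Iteration 4: 54 < 225 holds -> x = 54 * 2 + 2 = 110.
Iteration 5: 110 < 225 holds -> x = 110 * 2 + 2 = 222.
Iteration 6: 222 < 225 holds -> x = 222 * 2 + 2 = 446.
Iteration 7: 446 < 225 fails; recursion stops.
SUM(x) = 5 + 12 + 26 + 54 + 110 + 222 + 446 = 875.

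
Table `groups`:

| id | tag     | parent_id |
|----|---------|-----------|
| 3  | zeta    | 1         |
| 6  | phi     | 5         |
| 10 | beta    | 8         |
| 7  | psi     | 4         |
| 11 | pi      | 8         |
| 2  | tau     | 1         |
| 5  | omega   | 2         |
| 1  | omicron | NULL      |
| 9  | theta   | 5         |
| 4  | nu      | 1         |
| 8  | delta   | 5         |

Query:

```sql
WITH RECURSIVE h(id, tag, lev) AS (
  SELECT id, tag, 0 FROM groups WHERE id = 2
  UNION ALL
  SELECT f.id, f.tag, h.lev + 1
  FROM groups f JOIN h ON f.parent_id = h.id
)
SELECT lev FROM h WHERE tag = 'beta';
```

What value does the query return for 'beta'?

3

Base: id=2 (tau) at lev 0.
Iteration 1: rows with parent_id in {2} -> omega (id 5, lev 1).
Iteration 2: rows with parent_id in {5} -> phi (id 6, lev 2), delta (id 8, lev 2), theta (id 9, lev 2).
Iteration 3: rows with parent_id in {6,8,9} -> beta (id 10, lev 3), pi (id 11, lev 3).
Iteration 4: no rows with parent_id in {10,11}; recursion stops.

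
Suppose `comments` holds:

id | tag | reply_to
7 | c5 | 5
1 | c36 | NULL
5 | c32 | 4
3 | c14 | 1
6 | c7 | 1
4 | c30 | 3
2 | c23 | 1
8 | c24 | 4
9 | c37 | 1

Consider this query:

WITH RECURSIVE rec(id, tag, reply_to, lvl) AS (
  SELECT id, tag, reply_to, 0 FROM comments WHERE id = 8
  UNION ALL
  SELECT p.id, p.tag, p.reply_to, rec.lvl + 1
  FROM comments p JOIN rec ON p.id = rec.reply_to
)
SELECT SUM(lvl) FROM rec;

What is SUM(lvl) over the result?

6

Base: id=8 (c24), reply_to=4, lvl 0.
Iteration 1: join on id=4 -> c30 (id 4, reply_to=3, lvl 1).
Iteration 2: join on id=3 -> c14 (id 3, reply_to=1, lvl 2).
Iteration 3: join on id=1 -> c36 (id 1, reply_to=NULL, lvl 3).
Iteration 4: reply_to is NULL; no match; recursion stops.
SUM(lvl) = 0 + 1 + 2 + 3 = 6.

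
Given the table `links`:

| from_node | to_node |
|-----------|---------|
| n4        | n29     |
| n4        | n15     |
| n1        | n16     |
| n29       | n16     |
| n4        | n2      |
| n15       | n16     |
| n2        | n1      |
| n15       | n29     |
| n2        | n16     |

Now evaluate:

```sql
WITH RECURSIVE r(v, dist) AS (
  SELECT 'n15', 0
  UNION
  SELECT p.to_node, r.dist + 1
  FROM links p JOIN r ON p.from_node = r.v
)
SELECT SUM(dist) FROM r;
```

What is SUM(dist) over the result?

4

Base: (n15, dist=0).
Iteration 1: edges from {n15} -> (n16, dist=1), (n29, dist=1).
Iteration 2: edges from {n16,n29} -> (n16, dist=2).
Iteration 3: no outgoing edges from {n16}; recursion stops.
SUM(dist) = 0 + 1 + 1 + 2 = 4.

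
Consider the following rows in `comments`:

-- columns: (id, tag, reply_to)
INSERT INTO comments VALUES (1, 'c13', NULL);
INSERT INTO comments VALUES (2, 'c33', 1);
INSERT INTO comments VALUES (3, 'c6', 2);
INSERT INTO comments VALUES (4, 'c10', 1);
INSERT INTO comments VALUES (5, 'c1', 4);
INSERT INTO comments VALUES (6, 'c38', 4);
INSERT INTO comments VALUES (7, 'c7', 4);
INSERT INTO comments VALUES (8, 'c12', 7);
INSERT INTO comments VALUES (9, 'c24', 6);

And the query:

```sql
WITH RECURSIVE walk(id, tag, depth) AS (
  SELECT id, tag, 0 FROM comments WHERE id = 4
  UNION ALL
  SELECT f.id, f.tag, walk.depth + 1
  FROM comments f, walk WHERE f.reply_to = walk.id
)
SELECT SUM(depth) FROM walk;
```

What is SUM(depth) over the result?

Base: id=4 (c10) at depth 0.
Iteration 1: rows with reply_to in {4} -> c1 (id 5, depth 1), c38 (id 6, depth 1), c7 (id 7, depth 1).
Iteration 2: rows with reply_to in {5,6,7} -> c12 (id 8, depth 2), c24 (id 9, depth 2).
Iteration 3: no rows with reply_to in {8,9}; recursion stops.
SUM(depth) = 0 + 1 + 1 + 1 + 2 + 2 = 7.

7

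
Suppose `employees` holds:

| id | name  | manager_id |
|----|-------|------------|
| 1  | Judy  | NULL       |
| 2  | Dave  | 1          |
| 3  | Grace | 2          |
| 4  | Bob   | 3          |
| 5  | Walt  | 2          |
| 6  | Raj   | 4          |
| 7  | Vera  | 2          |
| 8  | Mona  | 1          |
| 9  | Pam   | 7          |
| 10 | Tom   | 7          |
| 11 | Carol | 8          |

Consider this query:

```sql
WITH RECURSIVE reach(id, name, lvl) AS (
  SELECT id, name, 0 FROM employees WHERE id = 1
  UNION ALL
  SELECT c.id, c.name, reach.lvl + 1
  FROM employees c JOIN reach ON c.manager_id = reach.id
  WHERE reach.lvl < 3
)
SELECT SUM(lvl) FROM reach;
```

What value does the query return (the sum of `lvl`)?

Base: id=1 (Judy) at lvl 0.
Iteration 1: rows with manager_id in {1} -> Dave (id 2, lvl 1), Mona (id 8, lvl 1).
Iteration 2: rows with manager_id in {2,8} -> Grace (id 3, lvl 2), Walt (id 5, lvl 2), Vera (id 7, lvl 2), Carol (id 11, lvl 2).
Iteration 3: rows with manager_id in {3,5,7,11} -> Bob (id 4, lvl 3), Pam (id 9, lvl 3), Tom (id 10, lvl 3).
Iteration 4: lvl < 3 fails for all current rows; recursion stops.
SUM(lvl) = 0 + 1 + 1 + 2 + 2 + 2 + 2 + 3 + 3 + 3 = 19.

19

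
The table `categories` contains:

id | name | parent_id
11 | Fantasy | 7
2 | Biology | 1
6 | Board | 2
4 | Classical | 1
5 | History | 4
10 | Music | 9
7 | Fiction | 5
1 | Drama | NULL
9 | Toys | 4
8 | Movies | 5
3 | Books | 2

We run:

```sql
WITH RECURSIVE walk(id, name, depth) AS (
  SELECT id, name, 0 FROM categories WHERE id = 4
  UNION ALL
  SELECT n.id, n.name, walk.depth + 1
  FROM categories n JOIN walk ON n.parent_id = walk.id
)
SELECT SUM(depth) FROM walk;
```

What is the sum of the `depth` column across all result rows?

11

Base: id=4 (Classical) at depth 0.
Iteration 1: rows with parent_id in {4} -> History (id 5, depth 1), Toys (id 9, depth 1).
Iteration 2: rows with parent_id in {5,9} -> Fiction (id 7, depth 2), Movies (id 8, depth 2), Music (id 10, depth 2).
Iteration 3: rows with parent_id in {7,8,10} -> Fantasy (id 11, depth 3).
Iteration 4: no rows with parent_id in {11}; recursion stops.
SUM(depth) = 0 + 1 + 1 + 2 + 2 + 2 + 3 = 11.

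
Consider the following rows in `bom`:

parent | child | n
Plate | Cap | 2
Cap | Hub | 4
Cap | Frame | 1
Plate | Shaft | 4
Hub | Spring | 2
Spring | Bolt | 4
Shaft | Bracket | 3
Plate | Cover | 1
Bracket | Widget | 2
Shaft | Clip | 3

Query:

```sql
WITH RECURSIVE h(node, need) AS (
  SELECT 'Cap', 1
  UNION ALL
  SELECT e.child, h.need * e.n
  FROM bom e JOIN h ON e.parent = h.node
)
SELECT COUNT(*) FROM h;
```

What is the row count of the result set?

Base: (Cap, need=1).
Iteration 1: components of {Cap} -> Frame = 1*1 = 1, Hub = 1*4 = 4.
Iteration 2: components of {Frame,Hub} -> Spring = 4*2 = 8.
Iteration 3: components of {Spring} -> Bolt = 8*4 = 32.
Iteration 4: no further components; recursion stops.
Total rows emitted: 5.

5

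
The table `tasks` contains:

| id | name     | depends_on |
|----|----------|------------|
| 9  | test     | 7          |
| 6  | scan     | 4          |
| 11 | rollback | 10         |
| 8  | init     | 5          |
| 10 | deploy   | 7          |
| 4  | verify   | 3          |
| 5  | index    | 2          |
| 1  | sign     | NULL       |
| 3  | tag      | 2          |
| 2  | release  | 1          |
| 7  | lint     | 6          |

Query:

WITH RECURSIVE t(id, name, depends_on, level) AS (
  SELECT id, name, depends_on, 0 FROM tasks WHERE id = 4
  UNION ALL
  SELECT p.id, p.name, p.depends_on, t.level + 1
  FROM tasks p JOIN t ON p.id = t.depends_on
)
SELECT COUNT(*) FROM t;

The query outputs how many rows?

Base: id=4 (verify), depends_on=3, level 0.
Iteration 1: join on id=3 -> tag (id 3, depends_on=2, level 1).
Iteration 2: join on id=2 -> release (id 2, depends_on=1, level 2).
Iteration 3: join on id=1 -> sign (id 1, depends_on=NULL, level 3).
Iteration 4: depends_on is NULL; no match; recursion stops.
Total rows emitted: 4.

4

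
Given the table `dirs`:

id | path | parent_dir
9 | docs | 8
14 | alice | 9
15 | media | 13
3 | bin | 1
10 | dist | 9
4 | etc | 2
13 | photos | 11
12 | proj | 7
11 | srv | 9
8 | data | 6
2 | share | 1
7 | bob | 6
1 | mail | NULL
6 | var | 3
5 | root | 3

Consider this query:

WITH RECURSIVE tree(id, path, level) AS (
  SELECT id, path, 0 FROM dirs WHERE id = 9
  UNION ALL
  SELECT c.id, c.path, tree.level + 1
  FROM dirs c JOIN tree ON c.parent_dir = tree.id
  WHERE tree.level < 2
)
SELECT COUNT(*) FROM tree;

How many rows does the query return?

Base: id=9 (docs) at level 0.
Iteration 1: rows with parent_dir in {9} -> dist (id 10, level 1), srv (id 11, level 1), alice (id 14, level 1).
Iteration 2: rows with parent_dir in {10,11,14} -> photos (id 13, level 2).
Iteration 3: level < 2 fails for all current rows; recursion stops.
Total rows emitted: 5.

5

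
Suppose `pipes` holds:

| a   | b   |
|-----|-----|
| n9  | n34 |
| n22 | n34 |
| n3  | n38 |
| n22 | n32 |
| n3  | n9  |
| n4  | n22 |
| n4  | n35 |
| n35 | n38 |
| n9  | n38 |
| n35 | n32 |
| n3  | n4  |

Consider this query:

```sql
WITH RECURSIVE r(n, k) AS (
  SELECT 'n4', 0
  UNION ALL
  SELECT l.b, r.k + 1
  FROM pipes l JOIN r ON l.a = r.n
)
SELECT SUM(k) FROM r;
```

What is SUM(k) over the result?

Base: (n4, k=0).
Iteration 1: edges from {n4} -> (n22, k=1), (n35, k=1).
Iteration 2: edges from {n22,n35} -> (n32, k=2) x2, (n34, k=2), (n38, k=2). [UNION ALL keeps all 4 new rows, including repeats]
Iteration 3: no outgoing edges from {n32,n34,n38}; recursion stops.
SUM(k) = 0 + 1 + 1 + 2 + 2 + 2 + 2 = 10.

10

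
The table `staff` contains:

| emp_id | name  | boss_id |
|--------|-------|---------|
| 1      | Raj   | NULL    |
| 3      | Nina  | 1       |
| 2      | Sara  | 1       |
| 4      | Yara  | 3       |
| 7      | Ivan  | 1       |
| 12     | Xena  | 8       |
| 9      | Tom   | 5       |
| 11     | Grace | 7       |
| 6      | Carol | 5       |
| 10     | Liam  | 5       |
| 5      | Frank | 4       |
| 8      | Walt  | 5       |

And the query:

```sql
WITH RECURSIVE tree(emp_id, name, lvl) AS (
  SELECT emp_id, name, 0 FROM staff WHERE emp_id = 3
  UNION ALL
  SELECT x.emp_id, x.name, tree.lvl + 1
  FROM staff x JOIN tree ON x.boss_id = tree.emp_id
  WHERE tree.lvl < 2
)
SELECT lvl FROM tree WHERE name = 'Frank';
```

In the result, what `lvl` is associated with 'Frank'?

2

Base: emp_id=3 (Nina) at lvl 0.
Iteration 1: rows with boss_id in {3} -> Yara (id 4, lvl 1).
Iteration 2: rows with boss_id in {4} -> Frank (id 5, lvl 2).
Iteration 3: lvl < 2 fails for all current rows; recursion stops.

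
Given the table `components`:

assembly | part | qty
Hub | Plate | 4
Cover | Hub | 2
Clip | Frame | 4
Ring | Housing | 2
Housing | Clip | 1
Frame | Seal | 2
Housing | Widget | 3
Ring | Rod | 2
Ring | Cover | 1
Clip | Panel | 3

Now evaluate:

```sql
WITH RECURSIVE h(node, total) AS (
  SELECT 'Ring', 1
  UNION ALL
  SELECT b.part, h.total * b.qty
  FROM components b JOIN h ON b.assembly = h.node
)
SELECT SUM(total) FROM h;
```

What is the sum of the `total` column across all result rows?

54

Base: (Ring, total=1).
Iteration 1: components of {Ring} -> Cover = 1*1 = 1, Housing = 1*2 = 2, Rod = 1*2 = 2.
Iteration 2: components of {Cover,Housing,Rod} -> Clip = 2*1 = 2, Hub = 1*2 = 2, Widget = 2*3 = 6.
Iteration 3: components of {Clip,Hub,Widget} -> Frame = 2*4 = 8, Panel = 2*3 = 6, Plate = 2*4 = 8.
Iteration 4: components of {Frame,Panel,Plate} -> Seal = 8*2 = 16.
Iteration 5: no further components; recursion stops.
SUM(total) = 1 + 1 + 2 + 2 + 2 + 2 + 6 + 8 + 6 + 8 + 16 = 54.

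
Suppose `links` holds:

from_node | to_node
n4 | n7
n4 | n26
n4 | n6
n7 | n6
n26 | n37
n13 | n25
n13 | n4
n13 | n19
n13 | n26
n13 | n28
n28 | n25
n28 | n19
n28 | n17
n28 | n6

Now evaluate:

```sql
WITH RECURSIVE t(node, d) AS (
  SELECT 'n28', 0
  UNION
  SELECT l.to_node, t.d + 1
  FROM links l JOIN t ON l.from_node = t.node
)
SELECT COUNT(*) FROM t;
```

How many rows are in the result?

Base: (n28, d=0).
Iteration 1: edges from {n28} -> (n17, d=1), (n19, d=1), (n25, d=1), (n6, d=1).
Iteration 2: no outgoing edges from {n17,n19,n25,n6}; recursion stops.
Total rows emitted: 5.

5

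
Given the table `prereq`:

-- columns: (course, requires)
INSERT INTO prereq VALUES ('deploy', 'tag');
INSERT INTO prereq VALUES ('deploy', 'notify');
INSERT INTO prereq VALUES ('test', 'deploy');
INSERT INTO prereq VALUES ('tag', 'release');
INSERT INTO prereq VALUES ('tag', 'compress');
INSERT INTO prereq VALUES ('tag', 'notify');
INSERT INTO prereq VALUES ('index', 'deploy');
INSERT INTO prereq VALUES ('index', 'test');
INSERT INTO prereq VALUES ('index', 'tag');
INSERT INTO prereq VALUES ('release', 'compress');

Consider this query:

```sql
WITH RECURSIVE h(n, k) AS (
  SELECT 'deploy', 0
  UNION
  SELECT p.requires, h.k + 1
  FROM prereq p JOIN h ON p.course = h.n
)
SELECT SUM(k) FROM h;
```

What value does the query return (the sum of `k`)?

Base: (deploy, k=0).
Iteration 1: edges from {deploy} -> (notify, k=1), (tag, k=1).
Iteration 2: edges from {notify,tag} -> (compress, k=2), (notify, k=2), (release, k=2).
Iteration 3: edges from {compress,notify,release} -> (compress, k=3).
Iteration 4: no outgoing edges from {compress}; recursion stops.
SUM(k) = 0 + 1 + 1 + 2 + 2 + 2 + 3 = 11.

11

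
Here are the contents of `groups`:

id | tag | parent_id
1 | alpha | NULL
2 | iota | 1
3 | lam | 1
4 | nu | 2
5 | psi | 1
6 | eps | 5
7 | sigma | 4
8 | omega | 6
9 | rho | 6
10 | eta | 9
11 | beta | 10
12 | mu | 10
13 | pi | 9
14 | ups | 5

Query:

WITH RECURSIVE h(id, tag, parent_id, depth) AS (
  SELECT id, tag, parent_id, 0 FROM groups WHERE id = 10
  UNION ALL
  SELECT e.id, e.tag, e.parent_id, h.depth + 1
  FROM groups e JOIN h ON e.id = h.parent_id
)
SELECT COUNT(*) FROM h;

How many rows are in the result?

5

Base: id=10 (eta), parent_id=9, depth 0.
Iteration 1: join on id=9 -> rho (id 9, parent_id=6, depth 1).
Iteration 2: join on id=6 -> eps (id 6, parent_id=5, depth 2).
Iteration 3: join on id=5 -> psi (id 5, parent_id=1, depth 3).
Iteration 4: join on id=1 -> alpha (id 1, parent_id=NULL, depth 4).
Iteration 5: parent_id is NULL; no match; recursion stops.
Total rows emitted: 5.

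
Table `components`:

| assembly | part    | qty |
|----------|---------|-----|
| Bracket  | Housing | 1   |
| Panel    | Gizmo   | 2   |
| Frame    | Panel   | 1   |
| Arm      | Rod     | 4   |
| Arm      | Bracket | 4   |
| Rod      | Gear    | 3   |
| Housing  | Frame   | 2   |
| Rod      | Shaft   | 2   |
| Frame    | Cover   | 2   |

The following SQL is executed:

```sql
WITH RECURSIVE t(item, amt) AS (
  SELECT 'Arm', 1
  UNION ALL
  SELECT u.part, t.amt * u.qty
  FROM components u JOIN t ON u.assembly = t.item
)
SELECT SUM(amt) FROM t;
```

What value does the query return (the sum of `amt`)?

Base: (Arm, amt=1).
Iteration 1: components of {Arm} -> Bracket = 1*4 = 4, Rod = 1*4 = 4.
Iteration 2: components of {Bracket,Rod} -> Gear = 4*3 = 12, Housing = 4*1 = 4, Shaft = 4*2 = 8.
Iteration 3: components of {Gear,Housing,Shaft} -> Frame = 4*2 = 8.
Iteration 4: components of {Frame} -> Cover = 8*2 = 16, Panel = 8*1 = 8.
Iteration 5: components of {Cover,Panel} -> Gizmo = 8*2 = 16.
Iteration 6: no further components; recursion stops.
SUM(amt) = 1 + 4 + 4 + 4 + 8 + 12 + 8 + 16 + 8 + 16 = 81.

81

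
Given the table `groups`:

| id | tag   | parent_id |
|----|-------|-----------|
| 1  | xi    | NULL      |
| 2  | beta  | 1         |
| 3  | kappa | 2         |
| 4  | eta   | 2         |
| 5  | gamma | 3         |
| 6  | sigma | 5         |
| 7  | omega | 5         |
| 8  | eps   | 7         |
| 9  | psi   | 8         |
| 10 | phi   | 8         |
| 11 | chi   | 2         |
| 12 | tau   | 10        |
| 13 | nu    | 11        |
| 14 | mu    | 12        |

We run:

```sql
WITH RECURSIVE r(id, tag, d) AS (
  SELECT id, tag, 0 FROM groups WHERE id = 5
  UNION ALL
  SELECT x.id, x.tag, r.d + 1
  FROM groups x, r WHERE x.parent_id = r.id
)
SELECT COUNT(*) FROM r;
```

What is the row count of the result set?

Base: id=5 (gamma) at d 0.
Iteration 1: rows with parent_id in {5} -> sigma (id 6, d 1), omega (id 7, d 1).
Iteration 2: rows with parent_id in {6,7} -> eps (id 8, d 2).
Iteration 3: rows with parent_id in {8} -> psi (id 9, d 3), phi (id 10, d 3).
Iteration 4: rows with parent_id in {9,10} -> tau (id 12, d 4).
Iteration 5: rows with parent_id in {12} -> mu (id 14, d 5).
Iteration 6: no rows with parent_id in {14}; recursion stops.
Total rows emitted: 8.

8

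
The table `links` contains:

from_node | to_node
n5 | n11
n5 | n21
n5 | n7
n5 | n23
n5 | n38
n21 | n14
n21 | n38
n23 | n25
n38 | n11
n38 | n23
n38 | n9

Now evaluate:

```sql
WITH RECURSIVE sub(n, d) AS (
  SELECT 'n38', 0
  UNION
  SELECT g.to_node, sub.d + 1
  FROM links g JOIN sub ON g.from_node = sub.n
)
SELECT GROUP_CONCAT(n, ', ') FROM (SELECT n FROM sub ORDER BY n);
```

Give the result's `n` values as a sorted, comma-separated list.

n11, n23, n25, n38, n9

Base: (n38, d=0).
Iteration 1: edges from {n38} -> (n11, d=1), (n23, d=1), (n9, d=1).
Iteration 2: edges from {n11,n23,n9} -> (n25, d=2).
Iteration 3: no outgoing edges from {n25}; recursion stops.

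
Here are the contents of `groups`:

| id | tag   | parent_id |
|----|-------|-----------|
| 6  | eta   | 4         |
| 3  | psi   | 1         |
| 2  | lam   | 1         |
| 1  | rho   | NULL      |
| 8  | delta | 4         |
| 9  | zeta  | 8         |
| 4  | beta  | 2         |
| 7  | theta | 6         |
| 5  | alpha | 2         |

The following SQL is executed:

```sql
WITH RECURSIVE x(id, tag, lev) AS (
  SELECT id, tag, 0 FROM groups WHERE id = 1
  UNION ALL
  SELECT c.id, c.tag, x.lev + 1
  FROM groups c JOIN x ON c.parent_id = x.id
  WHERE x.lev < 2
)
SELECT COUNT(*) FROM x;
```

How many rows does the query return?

Base: id=1 (rho) at lev 0.
Iteration 1: rows with parent_id in {1} -> lam (id 2, lev 1), psi (id 3, lev 1).
Iteration 2: rows with parent_id in {2,3} -> beta (id 4, lev 2), alpha (id 5, lev 2).
Iteration 3: lev < 2 fails for all current rows; recursion stops.
Total rows emitted: 5.

5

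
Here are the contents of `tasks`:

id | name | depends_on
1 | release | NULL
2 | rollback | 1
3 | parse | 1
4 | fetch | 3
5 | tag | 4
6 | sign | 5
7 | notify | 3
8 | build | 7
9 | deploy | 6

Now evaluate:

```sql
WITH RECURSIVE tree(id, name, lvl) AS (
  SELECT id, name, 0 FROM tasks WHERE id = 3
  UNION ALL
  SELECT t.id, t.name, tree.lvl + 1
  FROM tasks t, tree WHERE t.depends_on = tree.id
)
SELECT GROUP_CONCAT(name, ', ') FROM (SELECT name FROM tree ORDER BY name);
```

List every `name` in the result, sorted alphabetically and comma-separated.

build, deploy, fetch, notify, parse, sign, tag

Base: id=3 (parse) at lvl 0.
Iteration 1: rows with depends_on in {3} -> fetch (id 4, lvl 1), notify (id 7, lvl 1).
Iteration 2: rows with depends_on in {4,7} -> tag (id 5, lvl 2), build (id 8, lvl 2).
Iteration 3: rows with depends_on in {5,8} -> sign (id 6, lvl 3).
Iteration 4: rows with depends_on in {6} -> deploy (id 9, lvl 4).
Iteration 5: no rows with depends_on in {9}; recursion stops.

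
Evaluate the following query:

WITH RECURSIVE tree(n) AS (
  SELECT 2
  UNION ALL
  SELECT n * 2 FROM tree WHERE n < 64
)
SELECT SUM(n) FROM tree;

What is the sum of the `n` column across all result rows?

Base: n=2.
Iteration 1: 2 < 64 holds -> n = 2 * 2 = 4.
Iteration 2: 4 < 64 holds -> n = 4 * 2 = 8.
Iteration 3: 8 < 64 holds -> n = 8 * 2 = 16.
Iteration 4: 16 < 64 holds -> n = 16 * 2 = 32.
Iteration 5: 32 < 64 holds -> n = 32 * 2 = 64.
Iteration 6: 64 < 64 fails; recursion stops.
SUM(n) = 2 + 4 + 8 + 16 + 32 + 64 = 126.

126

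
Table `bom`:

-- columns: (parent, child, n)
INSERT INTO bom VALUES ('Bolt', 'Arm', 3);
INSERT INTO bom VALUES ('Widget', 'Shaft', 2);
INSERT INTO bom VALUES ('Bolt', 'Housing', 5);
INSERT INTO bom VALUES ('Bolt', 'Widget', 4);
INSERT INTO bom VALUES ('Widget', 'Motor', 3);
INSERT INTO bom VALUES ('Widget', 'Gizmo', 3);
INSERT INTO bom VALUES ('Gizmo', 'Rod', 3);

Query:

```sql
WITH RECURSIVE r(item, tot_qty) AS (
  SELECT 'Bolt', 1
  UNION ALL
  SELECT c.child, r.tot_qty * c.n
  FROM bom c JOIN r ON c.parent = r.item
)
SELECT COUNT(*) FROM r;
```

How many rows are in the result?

8

Base: (Bolt, tot_qty=1).
Iteration 1: components of {Bolt} -> Arm = 1*3 = 3, Housing = 1*5 = 5, Widget = 1*4 = 4.
Iteration 2: components of {Arm,Housing,Widget} -> Gizmo = 4*3 = 12, Motor = 4*3 = 12, Shaft = 4*2 = 8.
Iteration 3: components of {Gizmo,Motor,Shaft} -> Rod = 12*3 = 36.
Iteration 4: no further components; recursion stops.
Total rows emitted: 8.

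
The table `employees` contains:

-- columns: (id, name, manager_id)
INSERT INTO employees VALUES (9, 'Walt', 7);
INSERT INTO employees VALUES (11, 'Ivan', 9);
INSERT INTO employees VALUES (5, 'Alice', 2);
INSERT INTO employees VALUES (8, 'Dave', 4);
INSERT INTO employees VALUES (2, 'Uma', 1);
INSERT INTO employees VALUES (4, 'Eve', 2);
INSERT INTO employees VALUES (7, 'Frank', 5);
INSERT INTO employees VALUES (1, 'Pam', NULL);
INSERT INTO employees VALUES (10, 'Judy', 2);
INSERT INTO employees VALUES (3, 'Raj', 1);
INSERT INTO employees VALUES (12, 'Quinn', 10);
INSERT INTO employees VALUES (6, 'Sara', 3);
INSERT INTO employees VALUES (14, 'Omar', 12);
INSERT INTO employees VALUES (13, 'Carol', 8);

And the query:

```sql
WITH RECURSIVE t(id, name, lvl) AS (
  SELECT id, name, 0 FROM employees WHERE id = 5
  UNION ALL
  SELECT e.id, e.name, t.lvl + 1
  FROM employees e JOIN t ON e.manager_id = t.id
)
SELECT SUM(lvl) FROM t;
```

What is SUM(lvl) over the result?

Base: id=5 (Alice) at lvl 0.
Iteration 1: rows with manager_id in {5} -> Frank (id 7, lvl 1).
Iteration 2: rows with manager_id in {7} -> Walt (id 9, lvl 2).
Iteration 3: rows with manager_id in {9} -> Ivan (id 11, lvl 3).
Iteration 4: no rows with manager_id in {11}; recursion stops.
SUM(lvl) = 0 + 1 + 2 + 3 = 6.

6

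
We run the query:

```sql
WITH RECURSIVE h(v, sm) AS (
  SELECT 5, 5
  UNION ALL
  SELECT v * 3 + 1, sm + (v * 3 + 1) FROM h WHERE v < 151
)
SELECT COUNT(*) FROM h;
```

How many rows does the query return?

Base: v=5, sm=5.
Iteration 1: 5 < 151 holds -> v = 5 * 3 + 1 = 16, sm = 5 + 16 = 21.
Iteration 2: 16 < 151 holds -> v = 16 * 3 + 1 = 49, sm = 21 + 49 = 70.
Iteration 3: 49 < 151 holds -> v = 49 * 3 + 1 = 148, sm = 70 + 148 = 218.
Iteration 4: 148 < 151 holds -> v = 148 * 3 + 1 = 445, sm = 218 + 445 = 663.
Iteration 5: 445 < 151 fails; recursion stops.
Total rows emitted: 5.

5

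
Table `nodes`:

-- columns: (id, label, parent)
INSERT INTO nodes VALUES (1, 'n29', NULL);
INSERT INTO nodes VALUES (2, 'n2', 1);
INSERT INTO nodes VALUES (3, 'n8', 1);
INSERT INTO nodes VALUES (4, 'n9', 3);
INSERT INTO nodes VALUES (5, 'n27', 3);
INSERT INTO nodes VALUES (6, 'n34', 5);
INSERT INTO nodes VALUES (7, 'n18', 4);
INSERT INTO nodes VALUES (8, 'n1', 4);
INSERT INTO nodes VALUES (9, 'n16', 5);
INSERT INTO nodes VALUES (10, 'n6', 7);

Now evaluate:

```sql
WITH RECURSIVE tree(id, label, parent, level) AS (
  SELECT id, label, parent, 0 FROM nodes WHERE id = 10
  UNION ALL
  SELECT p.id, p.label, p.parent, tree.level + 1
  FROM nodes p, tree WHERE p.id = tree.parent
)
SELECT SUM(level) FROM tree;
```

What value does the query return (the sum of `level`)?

Base: id=10 (n6), parent=7, level 0.
Iteration 1: join on id=7 -> n18 (id 7, parent=4, level 1).
Iteration 2: join on id=4 -> n9 (id 4, parent=3, level 2).
Iteration 3: join on id=3 -> n8 (id 3, parent=1, level 3).
Iteration 4: join on id=1 -> n29 (id 1, parent=NULL, level 4).
Iteration 5: parent is NULL; no match; recursion stops.
SUM(level) = 0 + 1 + 2 + 3 + 4 = 10.

10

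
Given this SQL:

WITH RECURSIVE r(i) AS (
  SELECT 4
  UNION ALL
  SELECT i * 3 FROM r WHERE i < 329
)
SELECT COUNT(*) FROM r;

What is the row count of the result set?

Base: i=4.
Iteration 1: 4 < 329 holds -> i = 4 * 3 = 12.
Iteration 2: 12 < 329 holds -> i = 12 * 3 = 36.
Iteration 3: 36 < 329 holds -> i = 36 * 3 = 108.
Iteration 4: 108 < 329 holds -> i = 108 * 3 = 324.
Iteration 5: 324 < 329 holds -> i = 324 * 3 = 972.
Iteration 6: 972 < 329 fails; recursion stops.
Total rows emitted: 6.

6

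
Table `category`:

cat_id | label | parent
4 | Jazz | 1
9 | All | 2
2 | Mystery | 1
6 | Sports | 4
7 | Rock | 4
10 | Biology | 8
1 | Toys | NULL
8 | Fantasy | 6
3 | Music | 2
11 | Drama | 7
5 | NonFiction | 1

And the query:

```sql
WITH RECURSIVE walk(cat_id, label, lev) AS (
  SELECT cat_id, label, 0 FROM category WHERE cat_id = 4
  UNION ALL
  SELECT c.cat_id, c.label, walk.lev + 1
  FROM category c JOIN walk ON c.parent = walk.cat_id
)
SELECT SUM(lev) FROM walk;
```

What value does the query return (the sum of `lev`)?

9

Base: cat_id=4 (Jazz) at lev 0.
Iteration 1: rows with parent in {4} -> Sports (id 6, lev 1), Rock (id 7, lev 1).
Iteration 2: rows with parent in {6,7} -> Fantasy (id 8, lev 2), Drama (id 11, lev 2).
Iteration 3: rows with parent in {8,11} -> Biology (id 10, lev 3).
Iteration 4: no rows with parent in {10}; recursion stops.
SUM(lev) = 0 + 1 + 1 + 2 + 2 + 3 = 9.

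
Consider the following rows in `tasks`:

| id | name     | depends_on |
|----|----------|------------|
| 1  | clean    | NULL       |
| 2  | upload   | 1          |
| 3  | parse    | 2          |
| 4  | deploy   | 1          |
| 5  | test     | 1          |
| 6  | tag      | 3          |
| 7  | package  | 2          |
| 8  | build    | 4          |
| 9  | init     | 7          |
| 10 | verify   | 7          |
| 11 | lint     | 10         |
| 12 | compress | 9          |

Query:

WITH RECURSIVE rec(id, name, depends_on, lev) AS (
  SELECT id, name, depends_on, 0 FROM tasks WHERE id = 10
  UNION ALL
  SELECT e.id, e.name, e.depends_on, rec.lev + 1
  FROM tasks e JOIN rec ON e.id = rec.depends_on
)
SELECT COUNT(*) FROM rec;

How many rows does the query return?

4

Base: id=10 (verify), depends_on=7, lev 0.
Iteration 1: join on id=7 -> package (id 7, depends_on=2, lev 1).
Iteration 2: join on id=2 -> upload (id 2, depends_on=1, lev 2).
Iteration 3: join on id=1 -> clean (id 1, depends_on=NULL, lev 3).
Iteration 4: depends_on is NULL; no match; recursion stops.
Total rows emitted: 4.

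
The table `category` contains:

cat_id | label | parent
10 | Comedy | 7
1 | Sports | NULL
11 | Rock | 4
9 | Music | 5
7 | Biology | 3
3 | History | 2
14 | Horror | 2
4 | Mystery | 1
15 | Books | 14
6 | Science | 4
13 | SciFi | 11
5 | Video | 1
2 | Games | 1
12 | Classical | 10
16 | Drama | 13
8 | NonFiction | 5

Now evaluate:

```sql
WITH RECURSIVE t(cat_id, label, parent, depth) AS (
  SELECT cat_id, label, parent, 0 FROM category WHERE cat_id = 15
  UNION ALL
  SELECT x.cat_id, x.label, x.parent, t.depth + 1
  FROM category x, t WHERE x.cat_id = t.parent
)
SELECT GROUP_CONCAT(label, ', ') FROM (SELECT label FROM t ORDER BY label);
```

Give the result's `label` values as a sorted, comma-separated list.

Base: cat_id=15 (Books), parent=14, depth 0.
Iteration 1: join on cat_id=14 -> Horror (id 14, parent=2, depth 1).
Iteration 2: join on cat_id=2 -> Games (id 2, parent=1, depth 2).
Iteration 3: join on cat_id=1 -> Sports (id 1, parent=NULL, depth 3).
Iteration 4: parent is NULL; no match; recursion stops.

Books, Games, Horror, Sports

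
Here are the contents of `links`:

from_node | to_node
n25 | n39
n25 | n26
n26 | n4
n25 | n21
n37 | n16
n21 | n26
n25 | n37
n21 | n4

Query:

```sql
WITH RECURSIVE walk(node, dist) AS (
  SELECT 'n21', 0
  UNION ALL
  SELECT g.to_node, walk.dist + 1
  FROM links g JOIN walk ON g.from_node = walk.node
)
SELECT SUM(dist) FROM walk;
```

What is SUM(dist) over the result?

4

Base: (n21, dist=0).
Iteration 1: edges from {n21} -> (n26, dist=1), (n4, dist=1).
Iteration 2: edges from {n26,n4} -> (n4, dist=2).
Iteration 3: no outgoing edges from {n4}; recursion stops.
SUM(dist) = 0 + 1 + 1 + 2 = 4.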